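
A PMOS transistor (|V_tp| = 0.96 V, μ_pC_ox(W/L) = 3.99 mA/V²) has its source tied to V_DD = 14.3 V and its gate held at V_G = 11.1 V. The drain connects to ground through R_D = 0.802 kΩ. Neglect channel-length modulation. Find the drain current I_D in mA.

V_SG = V_DD − V_G = 14.3 − 11.1 = 3.2 V, so V_ov = 3.2 − 0.96 = 2.24 V.
Assume saturation: I_D = ½ k_p V_ov² = 0.5 × 3.99 × 2.24² = 10 mA, giving V_SD = V_DD − I_D R_D = 14.3 − 10 × 0.802 = 6.27 V.
V_SD = 6.27 V ≥ V_ov = 2.24 V, confirming saturation.

I_D = 10.0 mA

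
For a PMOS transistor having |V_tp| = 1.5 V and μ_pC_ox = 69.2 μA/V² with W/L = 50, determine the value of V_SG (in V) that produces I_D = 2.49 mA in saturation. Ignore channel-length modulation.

k_p = μ_pC_ox · (W/L) = 3.46 mA/V².
In saturation I_D = ½ k_p (V_SG − |V_tp|)², so V_SG − |V_tp| = √(2 I_D / k_p) = √(2 × 2.49 / 3.46) = 1.2 V.
V_SG = 1.5 + 1.2 = 2.7 V.

V_SG = 2.70 V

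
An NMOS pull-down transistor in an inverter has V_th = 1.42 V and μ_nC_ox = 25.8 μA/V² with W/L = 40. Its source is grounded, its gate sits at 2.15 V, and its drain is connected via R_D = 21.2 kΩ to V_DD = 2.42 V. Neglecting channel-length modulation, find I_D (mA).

I_D = 0.107 mA

V_GS = V_G = 2.15 V, so V_ov = 2.15 − 1.42 = 0.73 V.
k_n = μ_nC_ox · (W/L) = 1.032 mA/V².
Assume saturation: I_D = ½ k_n V_ov² = 0.5 × 1.032 × 0.73² = 0.275 mA, giving V_DS = V_DD − I_D R_D = 2.42 − 0.275 × 21.2 = -3.41 V.
But -3.41 V < V_ov = 0.73 V, so the device is actually in triode.
In triode I_D = k_n[V_ov V_DS − ½ V_DS²] and I_D = (V_DD − V_DS)/R_D. Equating: 10.9 V_DS² − 16.97 V_DS + 2.42 = 0, giving V_DS = 0.159 V (the root below V_ov).
I_D = (2.42 − 0.159) / 21.2 = 0.107 mA.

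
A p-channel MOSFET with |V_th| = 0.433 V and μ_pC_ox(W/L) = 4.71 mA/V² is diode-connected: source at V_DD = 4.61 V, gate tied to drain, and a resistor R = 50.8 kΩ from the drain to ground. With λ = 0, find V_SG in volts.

V_SG = 0.616 V

With gate tied to drain, V_SG = V_SD ≥ V_SG − |V_th|, so the device is in saturation.
KCL at the drain: ½ k_p (V_SG − |V_th|)² = (V_DD − V_SG)/R.
Let x = V_SG − 0.433. Then 120 x² + x − 4.177 = 0, giving x = 0.183 V (positive root), so V_SG = 0.616 V.
I_D = (V_DD − V_SG)/R = (4.61 − 0.616) / 50.8 = 0.0786 mA.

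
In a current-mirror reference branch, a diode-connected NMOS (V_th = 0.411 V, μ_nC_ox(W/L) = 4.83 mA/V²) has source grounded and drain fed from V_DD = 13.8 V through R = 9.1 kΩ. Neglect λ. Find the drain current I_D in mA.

With gate tied to drain, V_GS = V_DS ≥ V_GS − V_th, so the device is in saturation.
KCL at the drain: ½ k_n (V_GS − V_th)² = (V_DD − V_GS)/R.
Let x = V_GS − 0.411. Then 22 x² + x − 13.39 = 0, giving x = 0.758 V (positive root), so V_GS = 1.17 V.
I_D = (V_DD − V_GS)/R = (13.8 − 1.17) / 9.1 = 1.39 mA.

I_D = 1.39 mA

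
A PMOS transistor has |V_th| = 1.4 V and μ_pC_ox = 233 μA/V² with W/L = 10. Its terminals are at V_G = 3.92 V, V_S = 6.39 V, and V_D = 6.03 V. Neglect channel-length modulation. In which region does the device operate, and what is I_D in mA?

Triode; I_D = 0.747 mA

V_SG = V_S − V_G = 6.39 − 3.92 = 2.47 V; V_SD = V_S − V_D = 6.39 − 6.03 = 0.36 V.
k_p = μ_pC_ox · (W/L) = 2.33 mA/V².
V_ov = V_SG − |V_th| = 2.47 − 1.4 = 1.07 V.
Since V_SD = 0.36 V < V_ov = 1.07 V, the device is in the triode region.
I_D = k_p [V_ov · V_SD − ½ V_SD²] = 2.33 × [1.07 × 0.36 − 0.5 × 0.36²] = 0.747 mA.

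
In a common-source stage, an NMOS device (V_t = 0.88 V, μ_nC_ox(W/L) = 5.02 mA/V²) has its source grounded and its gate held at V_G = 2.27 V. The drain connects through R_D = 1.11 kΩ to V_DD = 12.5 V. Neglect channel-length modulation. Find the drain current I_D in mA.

V_GS = V_G = 2.27 V, so V_ov = 2.27 − 0.88 = 1.39 V.
Assume saturation: I_D = ½ k_n V_ov² = 0.5 × 5.02 × 1.39² = 4.85 mA, giving V_DS = V_DD − I_D R_D = 12.5 − 4.85 × 1.11 = 7.12 V.
V_DS = 7.12 V ≥ V_ov = 1.39 V, confirming saturation.

I_D = 4.85 mA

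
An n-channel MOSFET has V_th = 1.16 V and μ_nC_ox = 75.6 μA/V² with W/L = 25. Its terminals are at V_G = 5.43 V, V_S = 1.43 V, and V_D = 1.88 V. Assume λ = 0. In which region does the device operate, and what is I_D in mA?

V_GS = V_G − V_S = 5.43 − 1.43 = 4 V; V_DS = V_D − V_S = 1.88 − 1.43 = 0.45 V.
k_n = μ_nC_ox · (W/L) = 1.89 mA/V².
V_ov = V_GS − V_th = 4 − 1.16 = 2.84 V.
Since V_DS = 0.45 V < V_ov = 2.84 V, the device is in the triode region.
I_D = k_n [V_ov · V_DS − ½ V_DS²] = 1.89 × [2.84 × 0.45 − 0.5 × 0.45²] = 2.22 mA.

Triode; I_D = 2.22 mA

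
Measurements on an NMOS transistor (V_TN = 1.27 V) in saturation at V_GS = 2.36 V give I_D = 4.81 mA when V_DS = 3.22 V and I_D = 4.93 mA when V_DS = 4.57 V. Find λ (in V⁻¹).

With V_GS fixed, I_D ∝ (1 + λ V_DS) in saturation, so I_D2/I_D1 = (1 + λ V_DS2)/(1 + λ V_DS1).
4.93/4.81 = 1.025 = (1 + 4.57 λ)/(1 + 3.22 λ).
Solving: λ (I_D1 V_DS2 − I_D2 V_DS1) = I_D2 − I_D1, so λ = (4.93 − 4.81) / (4.81 × 4.57 − 4.93 × 3.22) = 0.12 / 6.11 = 0.0196 V⁻¹.

λ = 0.0196 V⁻¹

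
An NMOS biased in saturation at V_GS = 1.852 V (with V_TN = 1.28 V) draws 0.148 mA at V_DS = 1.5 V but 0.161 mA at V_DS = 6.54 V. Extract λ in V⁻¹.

With V_GS fixed, I_D ∝ (1 + λ V_DS) in saturation, so I_D2/I_D1 = (1 + λ V_DS2)/(1 + λ V_DS1).
0.161/0.148 = 1.088 = (1 + 6.54 λ)/(1 + 1.5 λ).
Solving: λ (I_D1 V_DS2 − I_D2 V_DS1) = I_D2 − I_D1, so λ = (0.161 − 0.148) / (0.148 × 6.54 − 0.161 × 1.5) = 0.013 / 0.726 = 0.0179 V⁻¹.

λ = 0.0179 V⁻¹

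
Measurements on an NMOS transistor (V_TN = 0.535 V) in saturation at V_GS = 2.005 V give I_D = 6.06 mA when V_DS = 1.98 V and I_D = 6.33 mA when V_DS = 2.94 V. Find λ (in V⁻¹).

With V_GS fixed, I_D ∝ (1 + λ V_DS) in saturation, so I_D2/I_D1 = (1 + λ V_DS2)/(1 + λ V_DS1).
6.33/6.06 = 1.045 = (1 + 2.94 λ)/(1 + 1.98 λ).
Solving: λ (I_D1 V_DS2 − I_D2 V_DS1) = I_D2 − I_D1, so λ = (6.33 − 6.06) / (6.06 × 2.94 − 6.33 × 1.98) = 0.27 / 5.28 = 0.0511 V⁻¹.

λ = 0.0511 V⁻¹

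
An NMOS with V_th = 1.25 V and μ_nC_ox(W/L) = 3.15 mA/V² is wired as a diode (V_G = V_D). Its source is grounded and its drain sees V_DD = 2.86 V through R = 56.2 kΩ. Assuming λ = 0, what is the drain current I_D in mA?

With gate tied to drain, V_GS = V_DS ≥ V_GS − V_th, so the device is in saturation.
KCL at the drain: ½ k_n (V_GS − V_th)² = (V_DD − V_GS)/R.
Let x = V_GS − 1.25. Then 88.5 x² + x − 1.61 = 0, giving x = 0.129 V (positive root), so V_GS = 1.38 V.
I_D = (V_DD − V_GS)/R = (2.86 − 1.38) / 56.2 = 0.0263 mA.

I_D = 0.0263 mA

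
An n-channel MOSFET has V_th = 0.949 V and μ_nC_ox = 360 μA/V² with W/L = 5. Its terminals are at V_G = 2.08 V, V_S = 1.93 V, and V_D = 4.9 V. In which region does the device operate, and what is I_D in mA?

V_GS = V_G − V_S = 2.08 − 1.93 = 0.15 V; V_DS = V_D − V_S = 4.9 − 1.93 = 2.97 V.
V_GS = 0.15 V < V_th = 0.949 V, so the transistor is in cutoff.

Cutoff; I_D = 0 mA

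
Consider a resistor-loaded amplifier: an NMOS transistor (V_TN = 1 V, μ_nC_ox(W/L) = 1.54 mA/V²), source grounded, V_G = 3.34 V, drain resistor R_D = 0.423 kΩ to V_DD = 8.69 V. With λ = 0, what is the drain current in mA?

I_D = 4.22 mA

V_GS = V_G = 3.34 V, so V_ov = 3.34 − 1 = 2.34 V.
Assume saturation: I_D = ½ k_n V_ov² = 0.5 × 1.54 × 2.34² = 4.22 mA, giving V_DS = V_DD − I_D R_D = 8.69 − 4.22 × 0.423 = 6.91 V.
V_DS = 6.91 V ≥ V_ov = 2.34 V, confirming saturation.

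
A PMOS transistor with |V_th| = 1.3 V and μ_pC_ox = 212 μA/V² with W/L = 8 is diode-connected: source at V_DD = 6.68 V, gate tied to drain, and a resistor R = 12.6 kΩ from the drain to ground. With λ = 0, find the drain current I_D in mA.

I_D = 0.374 mA

With gate tied to drain, V_SG = V_SD ≥ V_SG − |V_th|, so the device is in saturation.
k_p = μ_pC_ox · (W/L) = 1.696 mA/V².
KCL at the drain: ½ k_p (V_SG − |V_th|)² = (V_DD − V_SG)/R.
Let x = V_SG − 1.3. Then 10.7 x² + x − 5.38 = 0, giving x = 0.664 V (positive root), so V_SG = 1.96 V.
I_D = (V_DD − V_SG)/R = (6.68 − 1.96) / 12.6 = 0.374 mA.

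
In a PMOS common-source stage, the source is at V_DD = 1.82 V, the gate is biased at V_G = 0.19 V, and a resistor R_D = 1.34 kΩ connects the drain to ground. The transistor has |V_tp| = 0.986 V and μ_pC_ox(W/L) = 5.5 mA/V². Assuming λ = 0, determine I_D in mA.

I_D = 1.03 mA

V_SG = V_DD − V_G = 1.82 − 0.19 = 1.63 V, so V_ov = 1.63 − 0.986 = 0.644 V.
Assume saturation: I_D = ½ k_p V_ov² = 0.5 × 5.5 × 0.644² = 1.14 mA, giving V_SD = V_DD − I_D R_D = 1.82 − 1.14 × 1.34 = 0.292 V.
But 0.292 V < V_ov = 0.644 V, so the device is actually in triode.
In triode I_D = k_p[V_ov V_SD − ½ V_SD²] and I_D = (V_DD − V_SD)/R_D. Equating: 3.69 V_SD² − 5.746 V_SD + 1.82 = 0, giving V_SD = 0.442 V (the root below V_ov).
I_D = (1.82 − 0.442) / 1.34 = 1.03 mA.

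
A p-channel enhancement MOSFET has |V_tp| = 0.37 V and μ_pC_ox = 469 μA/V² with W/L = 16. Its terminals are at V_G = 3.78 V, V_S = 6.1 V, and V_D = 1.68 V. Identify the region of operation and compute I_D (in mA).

Saturation; I_D = 14.3 mA

V_SG = V_S − V_G = 6.1 − 3.78 = 2.32 V; V_SD = V_S − V_D = 6.1 − 1.68 = 4.42 V.
k_p = μ_pC_ox · (W/L) = 7.504 mA/V².
V_ov = V_SG − |V_tp| = 2.32 − 0.37 = 1.95 V.
Since V_SD = 4.42 V ≥ V_ov = 1.95 V, the device is in saturation.
I_D = ½ k_p V_ov² = 0.5 × 7.504 × 1.95² = 14.3 mA.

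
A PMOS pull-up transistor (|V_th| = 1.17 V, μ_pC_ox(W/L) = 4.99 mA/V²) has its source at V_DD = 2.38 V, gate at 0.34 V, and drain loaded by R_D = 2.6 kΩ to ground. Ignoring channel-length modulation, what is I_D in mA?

V_SG = V_DD − V_G = 2.38 − 0.34 = 2.04 V, so V_ov = 2.04 − 1.17 = 0.87 V.
Assume saturation: I_D = ½ k_p V_ov² = 0.5 × 4.99 × 0.87² = 1.89 mA, giving V_SD = V_DD − I_D R_D = 2.38 − 1.89 × 2.6 = -2.53 V.
But -2.53 V < V_ov = 0.87 V, so the device is actually in triode.
In triode I_D = k_p[V_ov V_SD − ½ V_SD²] and I_D = (V_DD − V_SD)/R_D. Equating: 6.49 V_SD² − 12.29 V_SD + 2.38 = 0, giving V_SD = 0.219 V (the root below V_ov).
I_D = (2.38 − 0.219) / 2.6 = 0.831 mA.

I_D = 0.831 mA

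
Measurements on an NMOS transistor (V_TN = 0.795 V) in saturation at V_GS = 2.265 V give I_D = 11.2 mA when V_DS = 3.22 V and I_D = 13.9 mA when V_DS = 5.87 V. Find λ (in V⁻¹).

With V_GS fixed, I_D ∝ (1 + λ V_DS) in saturation, so I_D2/I_D1 = (1 + λ V_DS2)/(1 + λ V_DS1).
13.9/11.2 = 1.241 = (1 + 5.87 λ)/(1 + 3.22 λ).
Solving: λ (I_D1 V_DS2 − I_D2 V_DS1) = I_D2 − I_D1, so λ = (13.9 − 11.2) / (11.2 × 5.87 − 13.9 × 3.22) = 2.7 / 21 = 0.129 V⁻¹.

λ = 0.129 V⁻¹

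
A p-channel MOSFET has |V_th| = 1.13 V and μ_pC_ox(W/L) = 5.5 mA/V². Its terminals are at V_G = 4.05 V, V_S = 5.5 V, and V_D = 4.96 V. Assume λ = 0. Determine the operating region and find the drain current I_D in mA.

V_SG = V_S − V_G = 5.5 − 4.05 = 1.45 V; V_SD = V_S − V_D = 5.5 − 4.96 = 0.54 V.
V_ov = V_SG − |V_th| = 1.45 − 1.13 = 0.32 V.
Since V_SD = 0.54 V ≥ V_ov = 0.32 V, the device is in saturation.
I_D = ½ k_p V_ov² = 0.5 × 5.5 × 0.32² = 0.282 mA.

Saturation; I_D = 0.282 mA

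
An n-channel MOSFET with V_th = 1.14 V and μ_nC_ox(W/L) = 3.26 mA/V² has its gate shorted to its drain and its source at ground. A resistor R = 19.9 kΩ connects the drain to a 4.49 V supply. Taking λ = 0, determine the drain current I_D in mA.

With gate tied to drain, V_GS = V_DS ≥ V_GS − V_th, so the device is in saturation.
KCL at the drain: ½ k_n (V_GS − V_th)² = (V_DD − V_GS)/R.
Let x = V_GS − 1.14. Then 32.4 x² + x − 3.35 = 0, giving x = 0.306 V (positive root), so V_GS = 1.45 V.
I_D = (V_DD − V_GS)/R = (4.49 − 1.45) / 19.9 = 0.153 mA.

I_D = 0.153 mA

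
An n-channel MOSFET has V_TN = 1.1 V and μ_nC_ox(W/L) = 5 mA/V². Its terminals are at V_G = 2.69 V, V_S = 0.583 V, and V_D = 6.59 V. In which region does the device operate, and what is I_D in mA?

Saturation; I_D = 2.54 mA

V_GS = V_G − V_S = 2.69 − 0.583 = 2.11 V; V_DS = V_D − V_S = 6.59 − 0.583 = 6.01 V.
V_ov = V_GS − V_TN = 2.11 − 1.1 = 1.01 V.
Since V_DS = 6.01 V ≥ V_ov = 1.01 V, the device is in saturation.
I_D = ½ k_n V_ov² = 0.5 × 5 × 1.01² = 2.54 mA.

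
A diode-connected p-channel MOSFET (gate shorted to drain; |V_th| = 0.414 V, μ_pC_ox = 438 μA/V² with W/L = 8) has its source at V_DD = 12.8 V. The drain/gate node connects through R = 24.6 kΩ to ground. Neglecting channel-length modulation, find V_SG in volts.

With gate tied to drain, V_SG = V_SD ≥ V_SG − |V_th|, so the device is in saturation.
k_p = μ_pC_ox · (W/L) = 3.504 mA/V².
KCL at the drain: ½ k_p (V_SG − |V_th|)² = (V_DD − V_SG)/R.
Let x = V_SG − 0.414. Then 43.1 x² + x − 12.39 = 0, giving x = 0.525 V (positive root), so V_SG = 0.939 V.
I_D = (V_DD − V_SG)/R = (12.8 − 0.939) / 24.6 = 0.482 mA.

V_SG = 0.939 V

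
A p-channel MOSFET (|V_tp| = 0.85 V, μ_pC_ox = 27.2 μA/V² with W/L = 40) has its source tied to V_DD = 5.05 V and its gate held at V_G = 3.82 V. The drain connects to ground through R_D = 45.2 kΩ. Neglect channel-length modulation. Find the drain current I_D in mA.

V_SG = V_DD − V_G = 5.05 − 3.82 = 1.23 V, so V_ov = 1.23 − 0.85 = 0.38 V.
k_p = μ_pC_ox · (W/L) = 1.088 mA/V².
Assume saturation: I_D = ½ k_p V_ov² = 0.5 × 1.088 × 0.38² = 0.0786 mA, giving V_SD = V_DD − I_D R_D = 5.05 − 0.0786 × 45.2 = 1.5 V.
V_SD = 1.5 V ≥ V_ov = 0.38 V, confirming saturation.

I_D = 0.0786 mA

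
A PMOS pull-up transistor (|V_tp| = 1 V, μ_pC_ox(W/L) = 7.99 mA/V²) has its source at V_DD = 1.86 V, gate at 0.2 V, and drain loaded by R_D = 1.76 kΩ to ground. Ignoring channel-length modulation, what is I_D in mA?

I_D = 0.937 mA

V_SG = V_DD − V_G = 1.86 − 0.2 = 1.66 V, so V_ov = 1.66 − 1 = 0.66 V.
Assume saturation: I_D = ½ k_p V_ov² = 0.5 × 7.99 × 0.66² = 1.74 mA, giving V_SD = V_DD − I_D R_D = 1.86 − 1.74 × 1.76 = -1.2 V.
But -1.2 V < V_ov = 0.66 V, so the device is actually in triode.
In triode I_D = k_p[V_ov V_SD − ½ V_SD²] and I_D = (V_DD − V_SD)/R_D. Equating: 7.03 V_SD² − 10.28 V_SD + 1.86 = 0, giving V_SD = 0.212 V (the root below V_ov).
I_D = (1.86 − 0.212) / 1.76 = 0.937 mA.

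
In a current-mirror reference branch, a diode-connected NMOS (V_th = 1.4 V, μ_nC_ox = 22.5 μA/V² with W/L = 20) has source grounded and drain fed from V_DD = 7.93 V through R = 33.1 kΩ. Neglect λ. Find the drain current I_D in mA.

I_D = 0.171 mA

With gate tied to drain, V_GS = V_DS ≥ V_GS − V_th, so the device is in saturation.
k_n = μ_nC_ox · (W/L) = 0.45 mA/V².
KCL at the drain: ½ k_n (V_GS − V_th)² = (V_DD − V_GS)/R.
Let x = V_GS − 1.4. Then 7.45 x² + x − 6.53 = 0, giving x = 0.872 V (positive root), so V_GS = 2.27 V.
I_D = (V_DD − V_GS)/R = (7.93 − 2.27) / 33.1 = 0.171 mA.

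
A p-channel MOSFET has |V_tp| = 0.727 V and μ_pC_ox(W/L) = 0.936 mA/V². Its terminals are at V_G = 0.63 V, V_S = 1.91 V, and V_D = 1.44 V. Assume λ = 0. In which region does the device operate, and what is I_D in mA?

Triode; I_D = 0.140 mA

V_SG = V_S − V_G = 1.91 − 0.63 = 1.28 V; V_SD = V_S − V_D = 1.91 − 1.44 = 0.47 V.
V_ov = V_SG − |V_tp| = 1.28 − 0.727 = 0.553 V.
Since V_SD = 0.47 V < V_ov = 0.553 V, the device is in the triode region.
I_D = k_p [V_ov · V_SD − ½ V_SD²] = 0.936 × [0.553 × 0.47 − 0.5 × 0.47²] = 0.14 mA.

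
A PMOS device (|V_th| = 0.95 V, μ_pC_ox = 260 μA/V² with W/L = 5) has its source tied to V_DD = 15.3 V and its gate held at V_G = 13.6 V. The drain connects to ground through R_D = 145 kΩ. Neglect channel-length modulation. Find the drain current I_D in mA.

I_D = 0.105 mA

V_SG = V_DD − V_G = 15.3 − 13.6 = 1.7 V, so V_ov = 1.7 − 0.95 = 0.75 V.
k_p = μ_pC_ox · (W/L) = 1.3 mA/V².
Assume saturation: I_D = ½ k_p V_ov² = 0.5 × 1.3 × 0.75² = 0.366 mA, giving V_SD = V_DD − I_D R_D = 15.3 − 0.366 × 145 = -37.7 V.
But -37.7 V < V_ov = 0.75 V, so the device is actually in triode.
In triode I_D = k_p[V_ov V_SD − ½ V_SD²] and I_D = (V_DD − V_SD)/R_D. Equating: 94.2 V_SD² − 142.4 V_SD + 15.3 = 0, giving V_SD = 0.116 V (the root below V_ov).
I_D = (15.3 − 0.116) / 145 = 0.105 mA.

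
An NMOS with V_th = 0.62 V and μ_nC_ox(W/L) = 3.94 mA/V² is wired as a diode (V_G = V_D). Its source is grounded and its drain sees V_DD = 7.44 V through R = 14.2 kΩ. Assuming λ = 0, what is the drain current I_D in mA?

I_D = 0.447 mA

With gate tied to drain, V_GS = V_DS ≥ V_GS − V_th, so the device is in saturation.
KCL at the drain: ½ k_n (V_GS − V_th)² = (V_DD − V_GS)/R.
Let x = V_GS − 0.62. Then 28 x² + x − 6.82 = 0, giving x = 0.476 V (positive root), so V_GS = 1.1 V.
I_D = (V_DD − V_GS)/R = (7.44 − 1.1) / 14.2 = 0.447 mA.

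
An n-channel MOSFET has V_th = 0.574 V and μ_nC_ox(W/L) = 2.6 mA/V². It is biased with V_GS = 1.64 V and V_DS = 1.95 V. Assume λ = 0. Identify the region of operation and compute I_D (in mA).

V_ov = V_GS − V_th = 1.64 − 0.574 = 1.07 V.
Since V_DS = 1.95 V ≥ V_ov = 1.07 V, the device is in saturation.
I_D = ½ k_n V_ov² = 0.5 × 2.6 × 1.07² = 1.48 mA.

Saturation; I_D = 1.48 mA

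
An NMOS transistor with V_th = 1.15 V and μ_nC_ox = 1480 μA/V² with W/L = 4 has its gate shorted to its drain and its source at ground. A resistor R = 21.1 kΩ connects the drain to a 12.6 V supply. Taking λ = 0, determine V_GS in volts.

V_GS = 1.57 V

With gate tied to drain, V_GS = V_DS ≥ V_GS − V_th, so the device is in saturation.
k_n = μ_nC_ox · (W/L) = 5.92 mA/V².
KCL at the drain: ½ k_n (V_GS − V_th)² = (V_DD − V_GS)/R.
Let x = V_GS − 1.15. Then 62.5 x² + x − 11.45 = 0, giving x = 0.42 V (positive root), so V_GS = 1.57 V.
I_D = (V_DD − V_GS)/R = (12.6 − 1.57) / 21.1 = 0.523 mA.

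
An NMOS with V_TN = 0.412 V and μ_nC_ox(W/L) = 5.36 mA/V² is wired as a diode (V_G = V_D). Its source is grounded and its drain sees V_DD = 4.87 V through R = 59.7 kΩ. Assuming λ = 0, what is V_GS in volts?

With gate tied to drain, V_GS = V_DS ≥ V_GS − V_TN, so the device is in saturation.
KCL at the drain: ½ k_n (V_GS − V_TN)² = (V_DD − V_GS)/R.
Let x = V_GS − 0.412. Then 160 x² + x − 4.458 = 0, giving x = 0.164 V (positive root), so V_GS = 0.576 V.
I_D = (V_DD − V_GS)/R = (4.87 − 0.576) / 59.7 = 0.0719 mA.

V_GS = 0.576 V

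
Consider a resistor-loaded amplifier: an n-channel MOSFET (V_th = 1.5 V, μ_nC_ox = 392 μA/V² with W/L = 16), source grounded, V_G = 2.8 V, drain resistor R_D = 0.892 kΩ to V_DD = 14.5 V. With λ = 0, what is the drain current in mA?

I_D = 5.30 mA

V_GS = V_G = 2.8 V, so V_ov = 2.8 − 1.5 = 1.3 V.
k_n = μ_nC_ox · (W/L) = 6.272 mA/V².
Assume saturation: I_D = ½ k_n V_ov² = 0.5 × 6.272 × 1.3² = 5.3 mA, giving V_DS = V_DD − I_D R_D = 14.5 − 5.3 × 0.892 = 9.77 V.
V_DS = 9.77 V ≥ V_ov = 1.3 V, confirming saturation.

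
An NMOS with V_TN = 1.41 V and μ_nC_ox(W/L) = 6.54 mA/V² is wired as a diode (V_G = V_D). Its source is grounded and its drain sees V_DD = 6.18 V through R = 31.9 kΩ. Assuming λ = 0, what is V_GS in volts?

With gate tied to drain, V_GS = V_DS ≥ V_GS − V_TN, so the device is in saturation.
KCL at the drain: ½ k_n (V_GS − V_TN)² = (V_DD − V_GS)/R.
Let x = V_GS − 1.41. Then 104 x² + x − 4.77 = 0, giving x = 0.209 V (positive root), so V_GS = 1.62 V.
I_D = (V_DD − V_GS)/R = (6.18 − 1.62) / 31.9 = 0.143 mA.

V_GS = 1.62 V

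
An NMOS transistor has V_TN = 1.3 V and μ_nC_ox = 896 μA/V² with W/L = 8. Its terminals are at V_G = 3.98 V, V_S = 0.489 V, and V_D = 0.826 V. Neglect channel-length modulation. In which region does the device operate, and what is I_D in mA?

V_GS = V_G − V_S = 3.98 − 0.489 = 3.49 V; V_DS = V_D − V_S = 0.826 − 0.489 = 0.337 V.
k_n = μ_nC_ox · (W/L) = 7.168 mA/V².
V_ov = V_GS − V_TN = 3.49 − 1.3 = 2.19 V.
Since V_DS = 0.337 V < V_ov = 2.19 V, the device is in the triode region.
I_D = k_n [V_ov · V_DS − ½ V_DS²] = 7.168 × [2.19 × 0.337 − 0.5 × 0.337²] = 4.89 mA.

Triode; I_D = 4.89 mA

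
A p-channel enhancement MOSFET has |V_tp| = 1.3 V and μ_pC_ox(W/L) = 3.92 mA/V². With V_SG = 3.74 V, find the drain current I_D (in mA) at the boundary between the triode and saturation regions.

I_D = 11.7 mA

At the boundary V_SD = V_ov = V_SG − |V_tp| = 3.74 − 1.3 = 2.44 V.
I_D = ½ k_p V_ov² = 0.5 × 3.92 × 2.44² = 11.7 mA.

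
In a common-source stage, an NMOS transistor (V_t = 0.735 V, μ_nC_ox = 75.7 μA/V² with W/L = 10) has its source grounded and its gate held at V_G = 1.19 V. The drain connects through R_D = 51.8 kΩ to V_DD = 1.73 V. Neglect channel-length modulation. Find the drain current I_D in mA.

I_D = 0.0314 mA

V_GS = V_G = 1.19 V, so V_ov = 1.19 − 0.735 = 0.455 V.
k_n = μ_nC_ox · (W/L) = 0.757 mA/V².
Assume saturation: I_D = ½ k_n V_ov² = 0.5 × 0.757 × 0.455² = 0.0784 mA, giving V_DS = V_DD − I_D R_D = 1.73 − 0.0784 × 51.8 = -2.33 V.
But -2.33 V < V_ov = 0.455 V, so the device is actually in triode.
In triode I_D = k_n[V_ov V_DS − ½ V_DS²] and I_D = (V_DD − V_DS)/R_D. Equating: 19.6 V_DS² − 18.84 V_DS + 1.73 = 0, giving V_DS = 0.103 V (the root below V_ov).
I_D = (1.73 − 0.103) / 51.8 = 0.0314 mA.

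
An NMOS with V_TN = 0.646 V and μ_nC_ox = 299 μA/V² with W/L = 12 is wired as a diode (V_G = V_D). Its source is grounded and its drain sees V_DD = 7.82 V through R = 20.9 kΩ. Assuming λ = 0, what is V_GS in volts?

V_GS = 1.07 V

With gate tied to drain, V_GS = V_DS ≥ V_GS − V_TN, so the device is in saturation.
k_n = μ_nC_ox · (W/L) = 3.588 mA/V².
KCL at the drain: ½ k_n (V_GS − V_TN)² = (V_DD − V_GS)/R.
Let x = V_GS − 0.646. Then 37.5 x² + x − 7.174 = 0, giving x = 0.424 V (positive root), so V_GS = 1.07 V.
I_D = (V_DD − V_GS)/R = (7.82 − 1.07) / 20.9 = 0.323 mA.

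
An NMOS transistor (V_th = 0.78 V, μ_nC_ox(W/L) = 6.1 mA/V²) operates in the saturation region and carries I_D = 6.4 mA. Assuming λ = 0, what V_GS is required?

V_GS = 2.23 V

In saturation I_D = ½ k_n (V_GS − V_th)², so V_GS − V_th = √(2 I_D / k_n) = √(2 × 6.4 / 6.1) = 1.45 V.
V_GS = 0.78 + 1.45 = 2.23 V.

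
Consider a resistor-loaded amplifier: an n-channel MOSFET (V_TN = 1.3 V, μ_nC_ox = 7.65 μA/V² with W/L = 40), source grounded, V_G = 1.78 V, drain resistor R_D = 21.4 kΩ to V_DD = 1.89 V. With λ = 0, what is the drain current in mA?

V_GS = V_G = 1.78 V, so V_ov = 1.78 − 1.3 = 0.48 V.
k_n = μ_nC_ox · (W/L) = 0.306 mA/V².
Assume saturation: I_D = ½ k_n V_ov² = 0.5 × 0.306 × 0.48² = 0.0353 mA, giving V_DS = V_DD − I_D R_D = 1.89 − 0.0353 × 21.4 = 1.14 V.
V_DS = 1.14 V ≥ V_ov = 0.48 V, confirming saturation.

I_D = 0.0353 mA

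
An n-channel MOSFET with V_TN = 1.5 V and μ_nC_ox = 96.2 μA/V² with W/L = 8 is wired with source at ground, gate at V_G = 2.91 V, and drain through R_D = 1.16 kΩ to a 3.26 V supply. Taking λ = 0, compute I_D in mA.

I_D = 0.765 mA

V_GS = V_G = 2.91 V, so V_ov = 2.91 − 1.5 = 1.41 V.
k_n = μ_nC_ox · (W/L) = 0.7696 mA/V².
Assume saturation: I_D = ½ k_n V_ov² = 0.5 × 0.7696 × 1.41² = 0.765 mA, giving V_DS = V_DD − I_D R_D = 3.26 − 0.765 × 1.16 = 2.37 V.
V_DS = 2.37 V ≥ V_ov = 1.41 V, confirming saturation.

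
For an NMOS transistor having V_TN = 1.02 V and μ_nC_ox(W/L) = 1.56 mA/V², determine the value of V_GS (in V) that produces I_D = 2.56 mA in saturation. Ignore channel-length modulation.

V_GS = 2.83 V

In saturation I_D = ½ k_n (V_GS − V_TN)², so V_GS − V_TN = √(2 I_D / k_n) = √(2 × 2.56 / 1.56) = 1.81 V.
V_GS = 1.02 + 1.81 = 2.83 V.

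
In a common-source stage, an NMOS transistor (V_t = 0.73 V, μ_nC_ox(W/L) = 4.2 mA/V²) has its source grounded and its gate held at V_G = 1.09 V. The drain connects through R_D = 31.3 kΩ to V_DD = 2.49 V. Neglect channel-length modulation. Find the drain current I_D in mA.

I_D = 0.0778 mA

V_GS = V_G = 1.09 V, so V_ov = 1.09 − 0.73 = 0.36 V.
Assume saturation: I_D = ½ k_n V_ov² = 0.5 × 4.2 × 0.36² = 0.272 mA, giving V_DS = V_DD − I_D R_D = 2.49 − 0.272 × 31.3 = -6.03 V.
But -6.03 V < V_ov = 0.36 V, so the device is actually in triode.
In triode I_D = k_n[V_ov V_DS − ½ V_DS²] and I_D = (V_DD − V_DS)/R_D. Equating: 65.7 V_DS² − 48.33 V_DS + 2.49 = 0, giving V_DS = 0.0558 V (the root below V_ov).
I_D = (2.49 − 0.0558) / 31.3 = 0.0778 mA.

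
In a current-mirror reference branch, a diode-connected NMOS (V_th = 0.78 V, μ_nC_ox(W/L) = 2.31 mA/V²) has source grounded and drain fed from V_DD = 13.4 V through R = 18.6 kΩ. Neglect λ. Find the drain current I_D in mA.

I_D = 0.639 mA

With gate tied to drain, V_GS = V_DS ≥ V_GS − V_th, so the device is in saturation.
KCL at the drain: ½ k_n (V_GS − V_th)² = (V_DD − V_GS)/R.
Let x = V_GS − 0.78. Then 21.5 x² + x − 12.62 = 0, giving x = 0.744 V (positive root), so V_GS = 1.52 V.
I_D = (V_DD − V_GS)/R = (13.4 − 1.52) / 18.6 = 0.639 mA.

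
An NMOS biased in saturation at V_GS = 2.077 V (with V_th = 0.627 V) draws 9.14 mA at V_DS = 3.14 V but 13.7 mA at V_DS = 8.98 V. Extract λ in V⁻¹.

With V_GS fixed, I_D ∝ (1 + λ V_DS) in saturation, so I_D2/I_D1 = (1 + λ V_DS2)/(1 + λ V_DS1).
13.7/9.14 = 1.499 = (1 + 8.98 λ)/(1 + 3.14 λ).
Solving: λ (I_D1 V_DS2 − I_D2 V_DS1) = I_D2 − I_D1, so λ = (13.7 − 9.14) / (9.14 × 8.98 − 13.7 × 3.14) = 4.56 / 39.1 = 0.117 V⁻¹.

λ = 0.117 V⁻¹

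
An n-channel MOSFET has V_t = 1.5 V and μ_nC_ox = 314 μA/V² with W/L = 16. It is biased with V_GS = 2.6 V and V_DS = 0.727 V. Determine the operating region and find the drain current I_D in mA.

k_n = μ_nC_ox · (W/L) = 5.024 mA/V².
V_ov = V_GS − V_t = 2.6 − 1.5 = 1.1 V.
Since V_DS = 0.727 V < V_ov = 1.1 V, the device is in the triode region.
I_D = k_n [V_ov · V_DS − ½ V_DS²] = 5.024 × [1.1 × 0.727 − 0.5 × 0.727²] = 2.69 mA.

Triode; I_D = 2.69 mA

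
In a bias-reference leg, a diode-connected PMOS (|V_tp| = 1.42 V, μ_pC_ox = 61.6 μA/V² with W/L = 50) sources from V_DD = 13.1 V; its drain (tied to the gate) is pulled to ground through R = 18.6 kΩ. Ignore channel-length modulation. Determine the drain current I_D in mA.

I_D = 0.595 mA

With gate tied to drain, V_SG = V_SD ≥ V_SG − |V_tp|, so the device is in saturation.
k_p = μ_pC_ox · (W/L) = 3.08 mA/V².
KCL at the drain: ½ k_p (V_SG − |V_tp|)² = (V_DD − V_SG)/R.
Let x = V_SG − 1.42. Then 28.6 x² + x − 11.68 = 0, giving x = 0.621 V (positive root), so V_SG = 2.04 V.
I_D = (V_DD − V_SG)/R = (13.1 − 2.04) / 18.6 = 0.595 mA.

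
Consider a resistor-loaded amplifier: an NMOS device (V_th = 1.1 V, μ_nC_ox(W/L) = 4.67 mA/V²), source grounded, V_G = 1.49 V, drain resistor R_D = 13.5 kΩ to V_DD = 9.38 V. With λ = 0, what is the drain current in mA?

V_GS = V_G = 1.49 V, so V_ov = 1.49 − 1.1 = 0.39 V.
Assume saturation: I_D = ½ k_n V_ov² = 0.5 × 4.67 × 0.39² = 0.355 mA, giving V_DS = V_DD − I_D R_D = 9.38 − 0.355 × 13.5 = 4.59 V.
V_DS = 4.59 V ≥ V_ov = 0.39 V, confirming saturation.

I_D = 0.355 mA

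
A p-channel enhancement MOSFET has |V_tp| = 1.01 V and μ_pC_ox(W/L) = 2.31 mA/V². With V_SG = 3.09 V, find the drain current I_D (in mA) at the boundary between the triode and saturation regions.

I_D = 5.00 mA

At the boundary V_SD = V_ov = V_SG − |V_tp| = 3.09 − 1.01 = 2.08 V.
I_D = ½ k_p V_ov² = 0.5 × 2.31 × 2.08² = 5 mA.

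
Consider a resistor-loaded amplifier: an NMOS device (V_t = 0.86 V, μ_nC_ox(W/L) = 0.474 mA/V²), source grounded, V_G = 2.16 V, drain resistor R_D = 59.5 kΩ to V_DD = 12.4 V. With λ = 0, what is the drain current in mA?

I_D = 0.202 mA

V_GS = V_G = 2.16 V, so V_ov = 2.16 − 0.86 = 1.3 V.
Assume saturation: I_D = ½ k_n V_ov² = 0.5 × 0.474 × 1.3² = 0.401 mA, giving V_DS = V_DD − I_D R_D = 12.4 − 0.401 × 59.5 = -11.4 V.
But -11.4 V < V_ov = 1.3 V, so the device is actually in triode.
In triode I_D = k_n[V_ov V_DS − ½ V_DS²] and I_D = (V_DD − V_DS)/R_D. Equating: 14.1 V_DS² − 37.66 V_DS + 12.4 = 0, giving V_DS = 0.385 V (the root below V_ov).
I_D = (12.4 − 0.385) / 59.5 = 0.202 mA.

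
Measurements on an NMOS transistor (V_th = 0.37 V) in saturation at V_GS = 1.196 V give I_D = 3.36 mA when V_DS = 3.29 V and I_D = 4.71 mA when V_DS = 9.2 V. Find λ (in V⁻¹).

With V_GS fixed, I_D ∝ (1 + λ V_DS) in saturation, so I_D2/I_D1 = (1 + λ V_DS2)/(1 + λ V_DS1).
4.71/3.36 = 1.402 = (1 + 9.2 λ)/(1 + 3.29 λ).
Solving: λ (I_D1 V_DS2 − I_D2 V_DS1) = I_D2 − I_D1, so λ = (4.71 − 3.36) / (3.36 × 9.2 − 4.71 × 3.29) = 1.35 / 15.4 = 0.0876 V⁻¹.

λ = 0.0876 V⁻¹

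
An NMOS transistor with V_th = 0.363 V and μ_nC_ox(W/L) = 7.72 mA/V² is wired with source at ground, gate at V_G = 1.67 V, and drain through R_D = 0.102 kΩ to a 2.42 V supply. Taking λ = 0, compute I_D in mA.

V_GS = V_G = 1.67 V, so V_ov = 1.67 − 0.363 = 1.31 V.
Assume saturation: I_D = ½ k_n V_ov² = 0.5 × 7.72 × 1.31² = 6.59 mA, giving V_DS = V_DD − I_D R_D = 2.42 − 6.59 × 0.102 = 1.75 V.
V_DS = 1.75 V ≥ V_ov = 1.31 V, confirming saturation.

I_D = 6.59 mA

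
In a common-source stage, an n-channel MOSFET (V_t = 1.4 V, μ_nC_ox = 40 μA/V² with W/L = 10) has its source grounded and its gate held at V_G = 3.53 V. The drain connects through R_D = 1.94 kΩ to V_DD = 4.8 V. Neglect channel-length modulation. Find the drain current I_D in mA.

I_D = 0.907 mA

V_GS = V_G = 3.53 V, so V_ov = 3.53 − 1.4 = 2.13 V.
k_n = μ_nC_ox · (W/L) = 0.4 mA/V².
Assume saturation: I_D = ½ k_n V_ov² = 0.5 × 0.4 × 2.13² = 0.907 mA, giving V_DS = V_DD − I_D R_D = 4.8 − 0.907 × 1.94 = 3.04 V.
V_DS = 3.04 V ≥ V_ov = 2.13 V, confirming saturation.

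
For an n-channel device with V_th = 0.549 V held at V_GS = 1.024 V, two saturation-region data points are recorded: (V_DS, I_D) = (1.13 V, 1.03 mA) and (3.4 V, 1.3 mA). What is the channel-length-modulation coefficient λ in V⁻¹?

With V_GS fixed, I_D ∝ (1 + λ V_DS) in saturation, so I_D2/I_D1 = (1 + λ V_DS2)/(1 + λ V_DS1).
1.3/1.03 = 1.262 = (1 + 3.4 λ)/(1 + 1.13 λ).
Solving: λ (I_D1 V_DS2 − I_D2 V_DS1) = I_D2 − I_D1, so λ = (1.3 − 1.03) / (1.03 × 3.4 − 1.3 × 1.13) = 0.27 / 2.03 = 0.133 V⁻¹.

λ = 0.133 V⁻¹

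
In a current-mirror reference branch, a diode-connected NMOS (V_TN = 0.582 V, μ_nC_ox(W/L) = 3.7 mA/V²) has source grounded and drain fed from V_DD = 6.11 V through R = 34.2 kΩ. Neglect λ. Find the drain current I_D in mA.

With gate tied to drain, V_GS = V_DS ≥ V_GS − V_TN, so the device is in saturation.
KCL at the drain: ½ k_n (V_GS − V_TN)² = (V_DD − V_GS)/R.
Let x = V_GS − 0.582. Then 63.3 x² + x − 5.528 = 0, giving x = 0.288 V (positive root), so V_GS = 0.87 V.
I_D = (V_DD − V_GS)/R = (6.11 − 0.87) / 34.2 = 0.153 mA.

I_D = 0.153 mA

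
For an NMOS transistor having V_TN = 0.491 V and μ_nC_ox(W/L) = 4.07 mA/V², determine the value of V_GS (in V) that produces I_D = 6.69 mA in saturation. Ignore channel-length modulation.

In saturation I_D = ½ k_n (V_GS − V_TN)², so V_GS − V_TN = √(2 I_D / k_n) = √(2 × 6.69 / 4.07) = 1.81 V.
V_GS = 0.491 + 1.81 = 2.3 V.

V_GS = 2.30 V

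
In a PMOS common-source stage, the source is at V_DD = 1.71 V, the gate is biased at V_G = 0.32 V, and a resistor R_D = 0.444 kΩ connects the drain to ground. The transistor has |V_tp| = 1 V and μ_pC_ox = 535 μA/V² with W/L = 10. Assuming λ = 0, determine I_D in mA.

V_SG = V_DD − V_G = 1.71 − 0.32 = 1.39 V, so V_ov = 1.39 − 1 = 0.39 V.
k_p = μ_pC_ox · (W/L) = 5.35 mA/V².
Assume saturation: I_D = ½ k_p V_ov² = 0.5 × 5.35 × 0.39² = 0.407 mA, giving V_SD = V_DD − I_D R_D = 1.71 − 0.407 × 0.444 = 1.53 V.
V_SD = 1.53 V ≥ V_ov = 0.39 V, confirming saturation.

I_D = 0.407 mA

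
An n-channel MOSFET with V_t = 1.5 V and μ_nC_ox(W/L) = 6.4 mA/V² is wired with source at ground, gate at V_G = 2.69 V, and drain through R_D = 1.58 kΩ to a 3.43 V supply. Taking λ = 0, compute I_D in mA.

V_GS = V_G = 2.69 V, so V_ov = 2.69 − 1.5 = 1.19 V.
Assume saturation: I_D = ½ k_n V_ov² = 0.5 × 6.4 × 1.19² = 4.53 mA, giving V_DS = V_DD − I_D R_D = 3.43 − 4.53 × 1.58 = -3.73 V.
But -3.73 V < V_ov = 1.19 V, so the device is actually in triode.
In triode I_D = k_n[V_ov V_DS − ½ V_DS²] and I_D = (V_DD − V_DS)/R_D. Equating: 5.06 V_DS² − 13.03 V_DS + 3.43 = 0, giving V_DS = 0.298 V (the root below V_ov).
I_D = (3.43 − 0.298) / 1.58 = 1.98 mA.

I_D = 1.98 mA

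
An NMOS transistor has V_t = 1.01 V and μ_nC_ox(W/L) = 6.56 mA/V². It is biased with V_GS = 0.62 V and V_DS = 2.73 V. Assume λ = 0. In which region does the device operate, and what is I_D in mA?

V_GS = 0.62 V < V_t = 1.01 V, so the transistor is in cutoff.

Cutoff; I_D = 0 mA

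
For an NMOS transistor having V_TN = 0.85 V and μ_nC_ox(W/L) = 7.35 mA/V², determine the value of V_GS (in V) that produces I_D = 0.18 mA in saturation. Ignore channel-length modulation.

V_GS = 1.07 V

In saturation I_D = ½ k_n (V_GS − V_TN)², so V_GS − V_TN = √(2 I_D / k_n) = √(2 × 0.18 / 7.35) = 0.221 V.
V_GS = 0.85 + 0.221 = 1.07 V.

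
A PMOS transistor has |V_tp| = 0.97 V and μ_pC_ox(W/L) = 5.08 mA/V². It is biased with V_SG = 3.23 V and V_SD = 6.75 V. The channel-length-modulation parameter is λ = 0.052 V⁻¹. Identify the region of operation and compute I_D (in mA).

Saturation; I_D = 17.5 mA

V_ov = V_SG − |V_tp| = 3.23 − 0.97 = 2.26 V.
Since V_SD = 6.75 V ≥ V_ov = 2.26 V, the device is in saturation.
I_D = ½ k_p V_ov² (1 + λ V_SD) = 0.5 × 5.08 × 2.26² × (1 + 0.052 × 6.75) = 17.5 mA.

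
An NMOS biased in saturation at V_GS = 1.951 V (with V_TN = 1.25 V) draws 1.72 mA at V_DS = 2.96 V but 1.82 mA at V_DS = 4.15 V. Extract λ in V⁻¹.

λ = 0.0571 V⁻¹

With V_GS fixed, I_D ∝ (1 + λ V_DS) in saturation, so I_D2/I_D1 = (1 + λ V_DS2)/(1 + λ V_DS1).
1.82/1.72 = 1.058 = (1 + 4.15 λ)/(1 + 2.96 λ).
Solving: λ (I_D1 V_DS2 − I_D2 V_DS1) = I_D2 − I_D1, so λ = (1.82 − 1.72) / (1.72 × 4.15 − 1.82 × 2.96) = 0.1 / 1.75 = 0.0571 V⁻¹.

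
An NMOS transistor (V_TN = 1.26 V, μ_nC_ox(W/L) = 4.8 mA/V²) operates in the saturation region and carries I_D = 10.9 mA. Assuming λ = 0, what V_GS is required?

In saturation I_D = ½ k_n (V_GS − V_TN)², so V_GS − V_TN = √(2 I_D / k_n) = √(2 × 10.9 / 4.8) = 2.13 V.
V_GS = 1.26 + 2.13 = 3.39 V.

V_GS = 3.39 V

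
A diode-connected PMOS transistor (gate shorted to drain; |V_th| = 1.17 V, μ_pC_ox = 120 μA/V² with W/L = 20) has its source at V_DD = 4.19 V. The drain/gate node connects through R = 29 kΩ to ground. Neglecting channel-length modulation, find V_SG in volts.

With gate tied to drain, V_SG = V_SD ≥ V_SG − |V_th|, so the device is in saturation.
k_p = μ_pC_ox · (W/L) = 2.4 mA/V².
KCL at the drain: ½ k_p (V_SG − |V_th|)² = (V_DD − V_SG)/R.
Let x = V_SG − 1.17. Then 34.8 x² + x − 3.02 = 0, giving x = 0.281 V (positive root), so V_SG = 1.45 V.
I_D = (V_DD − V_SG)/R = (4.19 − 1.45) / 29 = 0.0945 mA.

V_SG = 1.45 V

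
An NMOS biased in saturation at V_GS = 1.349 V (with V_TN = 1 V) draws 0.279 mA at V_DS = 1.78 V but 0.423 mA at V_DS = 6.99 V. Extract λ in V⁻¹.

With V_GS fixed, I_D ∝ (1 + λ V_DS) in saturation, so I_D2/I_D1 = (1 + λ V_DS2)/(1 + λ V_DS1).
0.423/0.279 = 1.516 = (1 + 6.99 λ)/(1 + 1.78 λ).
Solving: λ (I_D1 V_DS2 − I_D2 V_DS1) = I_D2 − I_D1, so λ = (0.423 − 0.279) / (0.279 × 6.99 − 0.423 × 1.78) = 0.144 / 1.2 = 0.12 V⁻¹.

λ = 0.120 V⁻¹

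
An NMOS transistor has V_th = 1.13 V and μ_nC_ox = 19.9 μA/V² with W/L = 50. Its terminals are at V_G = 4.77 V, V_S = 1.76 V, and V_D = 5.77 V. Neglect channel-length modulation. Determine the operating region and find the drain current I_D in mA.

Saturation; I_D = 1.76 mA

V_GS = V_G − V_S = 4.77 − 1.76 = 3.01 V; V_DS = V_D − V_S = 5.77 − 1.76 = 4.01 V.
k_n = μ_nC_ox · (W/L) = 0.995 mA/V².
V_ov = V_GS − V_th = 3.01 − 1.13 = 1.88 V.
Since V_DS = 4.01 V ≥ V_ov = 1.88 V, the device is in saturation.
I_D = ½ k_n V_ov² = 0.5 × 0.995 × 1.88² = 1.76 mA.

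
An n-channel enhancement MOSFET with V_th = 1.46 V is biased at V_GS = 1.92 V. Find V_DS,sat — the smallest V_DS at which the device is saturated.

V_DS,sat = 0.460 V

The boundary between triode and saturation is V_DS = V_GS − V_th = V_ov.
V_ov = 1.92 − 1.46 = 0.46 V.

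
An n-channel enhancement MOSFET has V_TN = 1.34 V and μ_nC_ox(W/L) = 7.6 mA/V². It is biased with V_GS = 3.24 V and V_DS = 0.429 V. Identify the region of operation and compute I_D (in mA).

Triode; I_D = 5.50 mA

V_ov = V_GS − V_TN = 3.24 − 1.34 = 1.9 V.
Since V_DS = 0.429 V < V_ov = 1.9 V, the device is in the triode region.
I_D = k_n [V_ov · V_DS − ½ V_DS²] = 7.6 × [1.9 × 0.429 − 0.5 × 0.429²] = 5.5 mA.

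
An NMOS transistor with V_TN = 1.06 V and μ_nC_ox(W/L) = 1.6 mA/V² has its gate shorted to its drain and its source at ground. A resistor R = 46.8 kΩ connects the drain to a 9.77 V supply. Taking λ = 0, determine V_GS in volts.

With gate tied to drain, V_GS = V_DS ≥ V_GS − V_TN, so the device is in saturation.
KCL at the drain: ½ k_n (V_GS − V_TN)² = (V_DD − V_GS)/R.
Let x = V_GS − 1.06. Then 37.4 x² + x − 8.71 = 0, giving x = 0.469 V (positive root), so V_GS = 1.53 V.
I_D = (V_DD − V_GS)/R = (9.77 − 1.53) / 46.8 = 0.176 mA.

V_GS = 1.53 V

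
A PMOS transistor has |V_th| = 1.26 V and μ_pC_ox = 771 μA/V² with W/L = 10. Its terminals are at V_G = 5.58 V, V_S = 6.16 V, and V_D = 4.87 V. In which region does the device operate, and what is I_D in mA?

Cutoff; I_D = 0 mA

V_SG = V_S − V_G = 6.16 − 5.58 = 0.58 V; V_SD = V_S − V_D = 6.16 − 4.87 = 1.29 V.
V_SG = 0.58 V < |V_th| = 1.26 V, so the transistor is in cutoff.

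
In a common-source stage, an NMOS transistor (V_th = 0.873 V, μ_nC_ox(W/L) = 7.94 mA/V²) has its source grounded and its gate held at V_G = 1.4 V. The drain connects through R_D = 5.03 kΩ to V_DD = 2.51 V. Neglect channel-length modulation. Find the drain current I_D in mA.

V_GS = V_G = 1.4 V, so V_ov = 1.4 − 0.873 = 0.527 V.
Assume saturation: I_D = ½ k_n V_ov² = 0.5 × 7.94 × 0.527² = 1.1 mA, giving V_DS = V_DD − I_D R_D = 2.51 − 1.1 × 5.03 = -3.04 V.
But -3.04 V < V_ov = 0.527 V, so the device is actually in triode.
In triode I_D = k_n[V_ov V_DS − ½ V_DS²] and I_D = (V_DD − V_DS)/R_D. Equating: 20 V_DS² − 22.05 V_DS + 2.51 = 0, giving V_DS = 0.129 V (the root below V_ov).
I_D = (2.51 − 0.129) / 5.03 = 0.473 mA.

I_D = 0.473 mA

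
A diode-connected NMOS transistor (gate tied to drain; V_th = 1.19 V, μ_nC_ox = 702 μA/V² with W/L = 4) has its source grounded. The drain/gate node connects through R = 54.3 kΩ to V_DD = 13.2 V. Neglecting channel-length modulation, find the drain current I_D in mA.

With gate tied to drain, V_GS = V_DS ≥ V_GS − V_th, so the device is in saturation.
k_n = μ_nC_ox · (W/L) = 2.808 mA/V².
KCL at the drain: ½ k_n (V_GS − V_th)² = (V_DD − V_GS)/R.
Let x = V_GS − 1.19. Then 76.2 x² + x − 12.01 = 0, giving x = 0.39 V (positive root), so V_GS = 1.58 V.
I_D = (V_DD − V_GS)/R = (13.2 − 1.58) / 54.3 = 0.214 mA.

I_D = 0.214 mA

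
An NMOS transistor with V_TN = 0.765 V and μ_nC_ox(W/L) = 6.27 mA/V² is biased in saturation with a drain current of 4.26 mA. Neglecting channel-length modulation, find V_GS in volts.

V_GS = 1.93 V

In saturation I_D = ½ k_n (V_GS − V_TN)², so V_GS − V_TN = √(2 I_D / k_n) = √(2 × 4.26 / 6.27) = 1.17 V.
V_GS = 0.765 + 1.17 = 1.93 V.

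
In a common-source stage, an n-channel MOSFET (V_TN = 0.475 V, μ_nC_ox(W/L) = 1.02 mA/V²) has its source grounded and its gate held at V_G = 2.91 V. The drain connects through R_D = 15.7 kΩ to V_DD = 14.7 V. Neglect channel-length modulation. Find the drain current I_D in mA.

V_GS = V_G = 2.91 V, so V_ov = 2.91 − 0.475 = 2.44 V.
Assume saturation: I_D = ½ k_n V_ov² = 0.5 × 1.02 × 2.44² = 3.02 mA, giving V_DS = V_DD − I_D R_D = 14.7 − 3.02 × 15.7 = -32.8 V.
But -32.8 V < V_ov = 2.44 V, so the device is actually in triode.
In triode I_D = k_n[V_ov V_DS − ½ V_DS²] and I_D = (V_DD − V_DS)/R_D. Equating: 8.01 V_DS² − 39.99 V_DS + 14.7 = 0, giving V_DS = 0.4 V (the root below V_ov).
I_D = (14.7 − 0.4) / 15.7 = 0.911 mA.

I_D = 0.911 mA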